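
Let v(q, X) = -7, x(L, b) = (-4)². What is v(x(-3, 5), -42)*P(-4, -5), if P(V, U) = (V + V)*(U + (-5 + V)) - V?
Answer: -812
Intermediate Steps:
x(L, b) = 16
P(V, U) = -V + 2*V*(-5 + U + V) (P(V, U) = (2*V)*(-5 + U + V) - V = 2*V*(-5 + U + V) - V = -V + 2*V*(-5 + U + V))
v(x(-3, 5), -42)*P(-4, -5) = -(-28)*(-11 + 2*(-5) + 2*(-4)) = -(-28)*(-11 - 10 - 8) = -(-28)*(-29) = -7*116 = -812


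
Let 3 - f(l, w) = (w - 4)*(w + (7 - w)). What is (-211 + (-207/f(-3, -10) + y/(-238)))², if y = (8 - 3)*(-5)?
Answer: 26201693700081/577825444 ≈ 45345.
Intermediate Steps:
f(l, w) = 31 - 7*w (f(l, w) = 3 - (w - 4)*(w + (7 - w)) = 3 - (-4 + w)*7 = 3 - (-28 + 7*w) = 3 + (28 - 7*w) = 31 - 7*w)
y = -25 (y = 5*(-5) = -25)
(-211 + (-207/f(-3, -10) + y/(-238)))² = (-211 + (-207/(31 - 7*(-10)) - 25/(-238)))² = (-211 + (-207/(31 + 70) - 25*(-1/238)))² = (-211 + (-207/101 + 25/238))² = (-211 - 46741/24038)² = (-5118759/24038)² = 26201693700081/577825444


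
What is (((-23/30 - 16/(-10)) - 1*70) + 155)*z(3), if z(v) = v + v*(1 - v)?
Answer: -515/2 ≈ -257.50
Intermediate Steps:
(((-23/30 - 16/(-10)) - 1*70) + 155)*z(3) = (((-23/30 - 16/(-10)) - 1*70) + 155)*(3*(2 - 1*3)) = (((-23*1/30 - 16*(-⅒)) - 70) + 155)*(3*(2 - 3)) = (((-23/30 + 8/5) - 70) + 155)*(3*(-1)) = ((⅚ - 70) + 155)*(-3) = (-415/6 + 155)*(-3) = (515/6)*(-3) = -515/2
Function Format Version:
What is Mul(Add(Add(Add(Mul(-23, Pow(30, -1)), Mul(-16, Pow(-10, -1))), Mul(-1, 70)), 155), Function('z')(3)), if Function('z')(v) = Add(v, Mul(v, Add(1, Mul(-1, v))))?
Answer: Rational(-515, 2) ≈ -257.50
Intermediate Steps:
Mul(Add(Add(Add(Mul(-23, Pow(30, -1)), Mul(-16, Pow(-10, -1))), Mul(-1, 70)), 155), Function('z')(3)) = Mul(Add(Add(Add(Mul(-23, Pow(30, -1)), Mul(-16, Pow(-10, -1))), Mul(-1, 70)), 155), Mul(3, Add(2, Mul(-1, 3)))) = Mul(Add(Add(Add(Mul(-23, Rational(1, 30)), Mul(-16, Rational(-1, 10))), -70), 155), Mul(3, Add(2, -3))) = Mul(Add(Add(Add(Rational(-23, 30), Rational(8, 5)), -70), 155), Mul(3, -1)) = Mul(Add(Add(Rational(5, 6), -70), 155), -3) = Mul(Add(Rational(-415, 6), 155), -3) = Mul(Rational(515, 6), -3) = Rational(-515, 2)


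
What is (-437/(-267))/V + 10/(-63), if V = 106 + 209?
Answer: -12913/84105 ≈ -0.15353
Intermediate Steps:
V = 315
(-437/(-267))/V + 10/(-63) = -437/(-267)/315 + 10/(-63) = -437*(-1/267)*(1/315) + 10*(-1/63) = (437/267)*(1/315) - 10/63 = 437/84105 - 10/63 = -12913/84105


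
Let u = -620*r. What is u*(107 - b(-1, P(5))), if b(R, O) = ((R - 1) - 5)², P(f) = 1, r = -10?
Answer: 359600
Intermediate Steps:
b(R, O) = (-6 + R)² (b(R, O) = ((-1 + R) - 5)² = (-6 + R)²)
u = 6200 (u = -620*(-10) = 6200)
u*(107 - b(-1, P(5))) = 6200*(107 - (-6 - 1)²) = 6200*(107 - 1*(-7)²) = 6200*(107 - 1*49) = 6200*(107 - 49) = 6200*58 = 359600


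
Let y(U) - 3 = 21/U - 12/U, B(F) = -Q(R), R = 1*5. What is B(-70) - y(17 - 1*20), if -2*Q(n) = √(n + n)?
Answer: √10/2 ≈ 1.5811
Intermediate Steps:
R = 5
Q(n) = -√2*√n/2 (Q(n) = -√(n + n)/2 = -√2*√n/2)
B(F) = √10/2 (B(F) = -(-1)*√2*√5/2 = -(-1)*√10/2 = √10/2)
y(U) = 3 + 9/U (y(U) = 3 + (21/U - 12/U) = 3 + 9/U)
B(-70) - y(17 - 1*20) = √10/2 - (3 + 9/(17 - 1*20)) = √10/2 - (3 + 9/(17 - 20)) = √10/2 - (3 + 9/(-3)) = √10/2 - (3 + 9*(-⅓)) = √10/2 - (3 - 3) = √10/2 - 1*0 = √10/2 + 0 = √10/2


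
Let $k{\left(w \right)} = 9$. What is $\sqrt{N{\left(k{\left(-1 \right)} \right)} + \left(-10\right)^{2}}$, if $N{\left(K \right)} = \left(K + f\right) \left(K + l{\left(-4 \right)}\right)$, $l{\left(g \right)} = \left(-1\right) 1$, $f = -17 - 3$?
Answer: $2 \sqrt{3} \approx 3.4641$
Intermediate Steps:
$f = -20$
$l{\left(g \right)} = -1$
$N{\left(K \right)} = \left(-1 + K\right) \left(-20 + K\right)$ ($N{\left(K \right)} = \left(K - 20\right) \left(K - 1\right) = \left(-20 + K\right) \left(-1 + K\right) = \left(-1 + K\right) \left(-20 + K\right)$)
$\sqrt{N{\left(k{\left(-1 \right)} \right)} + \left(-10\right)^{2}} = \sqrt{\left(20 + 9^{2} - 189\right) + \left(-10\right)^{2}} = \sqrt{\left(20 + 81 - 189\right) + 100} = \sqrt{-88 + 100} = \sqrt{12} = 2 \sqrt{3}$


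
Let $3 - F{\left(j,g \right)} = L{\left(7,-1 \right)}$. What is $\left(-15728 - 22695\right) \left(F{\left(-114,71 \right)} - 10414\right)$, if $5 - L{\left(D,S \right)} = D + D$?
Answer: $399676046$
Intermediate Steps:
$L{\left(D,S \right)} = 5 - 2 D$ ($L{\left(D,S \right)} = 5 - \left(D + D\right) = 5 - 2 D$)
$F{\left(j,g \right)} = 12$ ($F{\left(j,g \right)} = 3 - \left(5 - 14\right) = 3 - -9 = 3 + 9 = 12$)
$\left(-15728 - 22695\right) \left(F{\left(-114,71 \right)} - 10414\right) = \left(-15728 - 22695\right) \left(12 - 10414\right) = \left(-38423\right) \left(-10402\right) = 399676046$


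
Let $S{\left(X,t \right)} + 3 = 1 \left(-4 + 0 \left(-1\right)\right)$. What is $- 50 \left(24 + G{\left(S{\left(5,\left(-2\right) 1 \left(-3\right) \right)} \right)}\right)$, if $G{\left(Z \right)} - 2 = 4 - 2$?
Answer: $-1400$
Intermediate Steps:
$S{\left(X,t \right)} = -7$ ($S{\left(X,t \right)} = -3 + 1 \left(-4 + 0 \left(-1\right)\right) = -3 + 1 \left(-4 + 0\right) = -3 + 1 \left(-4\right) = -3 - 4 = -7$)
$G{\left(Z \right)} = 4$ ($G{\left(Z \right)} = 2 + \left(4 - 2\right) = 2 + 2 = 4$)
$- 50 \left(24 + G{\left(S{\left(5,\left(-2\right) 1 \left(-3\right) \right)} \right)}\right) = - 50 \left(24 + 4\right) = \left(-50\right) 28 = -1400$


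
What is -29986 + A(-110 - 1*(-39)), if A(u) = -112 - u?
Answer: -30027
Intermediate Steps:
-29986 + A(-110 - 1*(-39)) = -29986 + (-112 - (-110 - 1*(-39))) = -29986 + (-112 - (-110 + 39)) = -29986 + (-112 - 1*(-71)) = -29986 + (-112 + 71) = -29986 - 41 = -30027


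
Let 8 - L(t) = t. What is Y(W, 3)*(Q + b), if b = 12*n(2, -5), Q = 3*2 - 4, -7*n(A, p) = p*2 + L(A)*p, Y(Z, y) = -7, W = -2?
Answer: -494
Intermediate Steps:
L(t) = 8 - t
n(A, p) = -2*p/7 - p*(8 - A)/7 (n(A, p) = -(p*2 + (8 - A)*p)/7 = -(2*p + p*(8 - A))/7 = -2*p/7 - p*(8 - A)/7)
Q = 2 (Q = 6 - 4 = 2)
b = 480/7 (b = 12*((⅐)*(-5)*(-10 + 2)) = 12*((⅐)*(-5)*(-8)) = 12*(40/7) = 480/7 ≈ 68.571)
Y(W, 3)*(Q + b) = -7*(2 + 480/7) = -7*494/7 = -494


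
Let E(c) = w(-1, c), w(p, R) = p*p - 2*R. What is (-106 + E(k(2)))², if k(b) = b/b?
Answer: 11449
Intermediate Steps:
w(p, R) = p² - 2*R
k(b) = 1
E(c) = 1 - 2*c (E(c) = (-1)² - 2*c = 1 - 2*c)
(-106 + E(k(2)))² = (-106 + (1 - 2*1))² = (-106 + (1 - 2))² = (-106 - 1)² = (-107)² = 11449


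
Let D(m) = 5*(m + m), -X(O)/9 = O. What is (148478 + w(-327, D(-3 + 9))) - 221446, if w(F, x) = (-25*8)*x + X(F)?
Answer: -82025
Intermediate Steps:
X(O) = -9*O
D(m) = 10*m (D(m) = 5*(2*m) = 10*m)
w(F, x) = -200*x - 9*F (w(F, x) = (-25*8)*x - 9*F = -200*x - 9*F)
(148478 + w(-327, D(-3 + 9))) - 221446 = (148478 + (-2000*(-3 + 9) - 9*(-327))) - 221446 = (148478 + (-2000*6 + 2943)) - 221446 = (148478 + (-200*60 + 2943)) - 221446 = (148478 + (-12000 + 2943)) - 221446 = (148478 - 9057) - 221446 = 139421 - 221446 = -82025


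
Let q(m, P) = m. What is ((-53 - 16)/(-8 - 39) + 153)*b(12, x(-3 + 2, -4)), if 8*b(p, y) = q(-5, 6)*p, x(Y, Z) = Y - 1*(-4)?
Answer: -54450/47 ≈ -1158.5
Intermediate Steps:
x(Y, Z) = 4 + Y (x(Y, Z) = Y + 4 = 4 + Y)
b(p, y) = -5*p/8 (b(p, y) = (-5*p)/8 = -5*p/8)
((-53 - 16)/(-8 - 39) + 153)*b(12, x(-3 + 2, -4)) = ((-53 - 16)/(-8 - 39) + 153)*(-5/8*12) = (-69/(-47) + 153)*(-15/2) = (-69*(-1/47) + 153)*(-15/2) = (69/47 + 153)*(-15/2) = (7260/47)*(-15/2) = -54450/47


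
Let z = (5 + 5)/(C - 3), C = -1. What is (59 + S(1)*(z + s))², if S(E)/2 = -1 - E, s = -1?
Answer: 5329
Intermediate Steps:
z = -5/2 (z = (5 + 5)/(-1 - 3) = 10/(-4) = 10*(-¼) = -5/2 ≈ -2.5000)
S(E) = -2 - 2*E (S(E) = 2*(-1 - E) = -2 - 2*E)
(59 + S(1)*(z + s))² = (59 + (-2 - 2*1)*(-5/2 - 1))² = (59 + (-2 - 2)*(-7/2))² = (59 - 4*(-7/2))² = (59 + 14)² = 73² = 5329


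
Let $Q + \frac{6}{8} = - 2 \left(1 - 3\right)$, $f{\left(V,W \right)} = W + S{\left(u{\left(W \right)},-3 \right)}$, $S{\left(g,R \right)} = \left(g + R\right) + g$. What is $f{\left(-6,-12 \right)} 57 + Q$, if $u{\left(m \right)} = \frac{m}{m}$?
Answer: $- \frac{2951}{4} \approx -737.75$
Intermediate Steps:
$u{\left(m \right)} = 1$
$S{\left(g,R \right)} = R + 2 g$ ($S{\left(g,R \right)} = \left(R + g\right) + g = R + 2 g$)
$f{\left(V,W \right)} = -1 + W$ ($f{\left(V,W \right)} = W + \left(-3 + 2 \cdot 1\right) = W + \left(-3 + 2\right) = W - 1 = -1 + W$)
$Q = \frac{13}{4}$ ($Q = - \frac{3}{4} - 2 \left(1 - 3\right) = - \frac{3}{4} - -4 = - \frac{3}{4} + 4 = \frac{13}{4} \approx 3.25$)
$f{\left(-6,-12 \right)} 57 + Q = \left(-1 - 12\right) 57 + \frac{13}{4} = \left(-13\right) 57 + \frac{13}{4} = -741 + \frac{13}{4} = - \frac{2951}{4}$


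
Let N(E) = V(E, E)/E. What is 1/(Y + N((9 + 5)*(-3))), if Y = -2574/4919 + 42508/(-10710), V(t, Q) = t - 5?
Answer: -52682490/177710177 ≈ -0.29645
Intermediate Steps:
V(t, Q) = -5 + t
N(E) = (-5 + E)/E
Y = -118332196/26341245 (Y = -2574*1/4919 + 42508*(-1/10710) = -2574/4919 - 21254/5355 = -118332196/26341245 ≈ -4.4923)
1/(Y + N((9 + 5)*(-3))) = 1/(-118332196/26341245 + (-5 + (9 + 5)*(-3))/(((9 + 5)*(-3)))) = 1/(-118332196/26341245 + (-5 + 14*(-3))/((14*(-3)))) = 1/(-118332196/26341245 + (-5 - 42)/(-42)) = 1/(-118332196/26341245 - 1/42*(-47)) = 1/(-118332196/26341245 + 47/42) = 1/(-177710177/52682490) = -52682490/177710177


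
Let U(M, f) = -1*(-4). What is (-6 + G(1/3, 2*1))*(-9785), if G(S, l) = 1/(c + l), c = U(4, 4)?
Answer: 342475/6 ≈ 57079.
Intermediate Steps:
U(M, f) = 4
c = 4
G(S, l) = 1/(4 + l)
(-6 + G(1/3, 2*1))*(-9785) = (-6 + 1/(4 + 2*1))*(-9785) = (-6 + 1/(4 + 2))*(-9785) = (-6 + 1/6)*(-9785) = -35/6*(-9785) = 342475/6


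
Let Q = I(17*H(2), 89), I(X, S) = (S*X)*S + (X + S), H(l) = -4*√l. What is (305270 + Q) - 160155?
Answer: 145204 - 538696*√2 ≈ -6.1663e+5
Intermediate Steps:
I(X, S) = S + X + X*S² (I(X, S) = X*S² + (S + X) = S + X + X*S²)
Q = 89 - 538696*√2 (Q = 89 + 17*(-4*√2) + (17*(-4*√2))*89² = 89 - 68*√2 - 68*√2*7921 = 89 - 68*√2 - 538628*√2 = 89 - 538696*√2 ≈ -7.6174e+5)
(305270 + Q) - 160155 = (305270 + (89 - 538696*√2)) - 160155 = (305359 - 538696*√2) - 160155 = 145204 - 538696*√2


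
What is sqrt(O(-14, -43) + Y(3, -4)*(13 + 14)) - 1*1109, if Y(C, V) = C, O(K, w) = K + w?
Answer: -1109 + 2*sqrt(6) ≈ -1104.1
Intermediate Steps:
sqrt(O(-14, -43) + Y(3, -4)*(13 + 14)) - 1*1109 = sqrt((-14 - 43) + 3*(13 + 14)) - 1*1109 = sqrt(-57 + 3*27) - 1109 = sqrt(-57 + 81) - 1109 = sqrt(24) - 1109 = 2*sqrt(6) - 1109 = -1109 + 2*sqrt(6)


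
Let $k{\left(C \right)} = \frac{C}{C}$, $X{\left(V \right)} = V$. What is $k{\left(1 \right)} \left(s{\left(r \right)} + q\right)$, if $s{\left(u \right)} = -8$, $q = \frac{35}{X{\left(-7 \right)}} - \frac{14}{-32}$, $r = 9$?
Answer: $- \frac{201}{16} \approx -12.563$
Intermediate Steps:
$q = - \frac{73}{16}$ ($q = \frac{35}{-7} - \frac{14}{-32} = 35 \left(- \frac{1}{7}\right) - - \frac{7}{16} = -5 + \frac{7}{16} = - \frac{73}{16} \approx -4.5625$)
$k{\left(C \right)} = 1$
$k{\left(1 \right)} \left(s{\left(r \right)} + q\right) = 1 \left(-8 - \frac{73}{16}\right) = 1 \left(- \frac{201}{16}\right) = - \frac{201}{16}$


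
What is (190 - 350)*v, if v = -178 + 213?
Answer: -5600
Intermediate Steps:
v = 35
(190 - 350)*v = (190 - 350)*35 = -160*35 = -5600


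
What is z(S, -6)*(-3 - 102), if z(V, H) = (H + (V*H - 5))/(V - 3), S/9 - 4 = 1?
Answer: 1405/2 ≈ 702.50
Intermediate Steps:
S = 45 (S = 36 + 9*1 = 36 + 9 = 45)
z(V, H) = (-5 + H + H*V)/(-3 + V) (z(V, H) = (H + (H*V - 5))/(-3 + V) = (H + (-5 + H*V))/(-3 + V) = (-5 + H + H*V)/(-3 + V))
z(S, -6)*(-3 - 102) = ((-5 - 6 - 6*45)/(-3 + 45))*(-3 - 102) = ((-5 - 6 - 270)/42)*(-105) = ((1/42)*(-281))*(-105) = -281/42*(-105) = 1405/2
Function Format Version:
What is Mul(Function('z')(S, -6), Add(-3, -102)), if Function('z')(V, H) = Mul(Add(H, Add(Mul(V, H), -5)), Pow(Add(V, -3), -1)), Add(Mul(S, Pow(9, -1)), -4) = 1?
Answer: Rational(1405, 2) ≈ 702.50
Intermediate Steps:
S = 45 (S = Add(36, Mul(9, 1)) = Add(36, 9) = 45)
Function('z')(V, H) = Mul(Pow(Add(-3, V), -1), Add(-5, H, Mul(H, V))) (Function('z')(V, H) = Mul(Add(H, Add(Mul(H, V), -5)), Pow(Add(-3, V), -1)) = Mul(Add(H, Add(-5, Mul(H, V))), Pow(Add(-3, V), -1)) = Mul(Add(-5, H, Mul(H, V)), Pow(Add(-3, V), -1)) = Mul(Pow(Add(-3, V), -1), Add(-5, H, Mul(H, V))))
Mul(Function('z')(S, -6), Add(-3, -102)) = Mul(Mul(Pow(Add(-3, 45), -1), Add(-5, -6, Mul(-6, 45))), Add(-3, -102)) = Mul(Mul(Pow(42, -1), Add(-5, -6, -270)), -105) = Mul(Mul(Rational(1, 42), -281), -105) = Mul(Rational(-281, 42), -105) = Rational(1405, 2)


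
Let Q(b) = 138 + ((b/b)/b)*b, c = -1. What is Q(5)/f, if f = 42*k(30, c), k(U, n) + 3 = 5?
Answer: 139/84 ≈ 1.6548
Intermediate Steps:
k(U, n) = 2 (k(U, n) = -3 + 5 = 2)
f = 84 (f = 42*2 = 84)
Q(b) = 139 (Q(b) = 138 + (1/b)*b = 138 + b/b = 138 + 1 = 139)
Q(5)/f = 139/84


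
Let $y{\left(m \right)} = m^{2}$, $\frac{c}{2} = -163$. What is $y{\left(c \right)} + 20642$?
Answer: $126918$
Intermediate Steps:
$c = -326$ ($c = 2 \left(-163\right) = -326$)
$y{\left(c \right)} + 20642 = \left(-326\right)^{2} + 20642 = 106276 + 20642 = 126918$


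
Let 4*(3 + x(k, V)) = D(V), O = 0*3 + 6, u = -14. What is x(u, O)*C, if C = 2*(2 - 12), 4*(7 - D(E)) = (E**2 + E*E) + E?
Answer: 245/2 ≈ 122.50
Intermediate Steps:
O = 6 (O = 0 + 6 = 6)
D(E) = 7 - E**2/2 - E/4 (D(E) = 7 - ((E**2 + E*E) + E)/4 = 7 - ((E**2 + E**2) + E)/4 = 7 - (2*E**2 + E)/4 = 7 - (E + 2*E**2)/4 = 7 + (-E**2/2 - E/4) = 7 - E**2/2 - E/4)
x(k, V) = -5/4 - V**2/8 - V/16 (x(k, V) = -3 + (7 - V**2/2 - V/4)/4 = -3 + (7/4 - V**2/8 - V/16) = -5/4 - V**2/8 - V/16)
C = -20 (C = 2*(-10) = -20)
x(u, O)*C = (-5/4 - 1/8*6**2 - 1/16*6)*(-20) = (-5/4 - 1/8*36 - 3/8)*(-20) = (-5/4 - 9/2 - 3/8)*(-20) = -49/8*(-20) = 245/2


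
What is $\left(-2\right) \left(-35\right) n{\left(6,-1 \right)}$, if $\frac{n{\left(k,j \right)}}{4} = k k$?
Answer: $10080$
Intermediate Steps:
$n{\left(k,j \right)} = 4 k^{2}$ ($n{\left(k,j \right)} = 4 k k = 4 k^{2}$)
$\left(-2\right) \left(-35\right) n{\left(6,-1 \right)} = \left(-2\right) \left(-35\right) 4 \cdot 6^{2} = 70 \cdot 4 \cdot 36 = 70 \cdot 144 = 10080$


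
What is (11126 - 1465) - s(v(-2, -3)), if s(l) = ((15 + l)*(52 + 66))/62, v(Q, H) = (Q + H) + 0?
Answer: 298901/31 ≈ 9642.0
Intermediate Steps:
v(Q, H) = H + Q (v(Q, H) = (H + Q) + 0 = H + Q)
s(l) = 885/31 + 59*l/31 (s(l) = ((15 + l)*118)*(1/62) = (1770 + 118*l)*(1/62) = 885/31 + 59*l/31)
(11126 - 1465) - s(v(-2, -3)) = (11126 - 1465) - (885/31 + 59*(-3 - 2)/31) = 9661 - (885/31 + (59/31)*(-5)) = 9661 - (885/31 - 295/31) = 9661 - 1*590/31 = 9661 - 590/31 = 298901/31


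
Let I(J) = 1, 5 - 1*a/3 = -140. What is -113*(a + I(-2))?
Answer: -49268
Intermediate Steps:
a = 435 (a = 15 - 3*(-140) = 15 + 420 = 435)
-113*(a + I(-2)) = -113*(435 + 1) = -113*436 = -49268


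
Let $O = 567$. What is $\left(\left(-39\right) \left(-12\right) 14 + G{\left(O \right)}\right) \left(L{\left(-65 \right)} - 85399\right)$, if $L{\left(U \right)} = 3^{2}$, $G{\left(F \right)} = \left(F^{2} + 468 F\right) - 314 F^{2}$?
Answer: $8569240783110$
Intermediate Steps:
$G{\left(F \right)} = - 313 F^{2} + 468 F$
$L{\left(U \right)} = 9$
$\left(\left(-39\right) \left(-12\right) 14 + G{\left(O \right)}\right) \left(L{\left(-65 \right)} - 85399\right) = \left(\left(-39\right) \left(-12\right) 14 + 567 \left(468 - 177471\right)\right) \left(9 - 85399\right) = \left(468 \cdot 14 + 567 \left(468 - 177471\right)\right) \left(-85390\right) = \left(6552 + 567 \left(-177003\right)\right) \left(-85390\right) = \left(6552 - 100360701\right) \left(-85390\right) = \left(-100354149\right) \left(-85390\right) = 8569240783110$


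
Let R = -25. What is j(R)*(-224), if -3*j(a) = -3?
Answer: -224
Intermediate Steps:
j(a) = 1 (j(a) = -⅓*(-3) = 1)
j(R)*(-224) = 1*(-224) = -224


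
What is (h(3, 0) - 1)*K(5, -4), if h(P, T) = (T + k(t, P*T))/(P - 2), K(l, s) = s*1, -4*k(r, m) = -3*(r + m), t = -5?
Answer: 19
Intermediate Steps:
k(r, m) = 3*m/4 + 3*r/4 (k(r, m) = -(-3)*(r + m)/4 = -(-3)*(m + r)/4 = -(-3*m - 3*r)/4 = 3*m/4 + 3*r/4)
K(l, s) = s
h(P, T) = (-15/4 + T + 3*P*T/4)/(-2 + P) (h(P, T) = (T + (3*(P*T)/4 + (¾)*(-5)))/(P - 2) = (T + (3*P*T/4 - 15/4))/(-2 + P) = (T + (-15/4 + 3*P*T/4))/(-2 + P) = (-15/4 + T + 3*P*T/4)/(-2 + P))
(h(3, 0) - 1)*K(5, -4) = ((-15 + 4*0 + 3*3*0)/(4*(-2 + 3)) - 1)*(-4) = ((¼)*(-15 + 0 + 0)/1 - 1)*(-4) = ((¼)*1*(-15) - 1)*(-4) = (-15/4 - 1)*(-4) = -19/4*(-4) = 19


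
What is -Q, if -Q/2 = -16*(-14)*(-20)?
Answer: -8960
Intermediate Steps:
Q = 8960 (Q = -2*(-16*(-14))*(-20) = -448*(-20) = -2*(-4480) = 8960)
-Q = -1*8960 = -8960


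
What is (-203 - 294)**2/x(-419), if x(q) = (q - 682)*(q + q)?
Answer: 247009/922638 ≈ 0.26772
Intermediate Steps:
x(q) = 2*q*(-682 + q) (x(q) = (-682 + q)*(2*q) = 2*q*(-682 + q))
(-203 - 294)**2/x(-419) = (-203 - 294)**2/((2*(-419)*(-682 - 419))) = (-497)**2/((2*(-419)*(-1101))) = 247009/922638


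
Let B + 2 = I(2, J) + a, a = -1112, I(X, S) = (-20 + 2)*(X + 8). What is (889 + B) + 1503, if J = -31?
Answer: 1098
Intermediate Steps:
I(X, S) = -144 - 18*X (I(X, S) = -18*(8 + X) = -144 - 18*X)
B = -1294 (B = -2 + ((-144 - 18*2) - 1112) = -2 + ((-144 - 36) - 1112) = -2 + (-180 - 1112) = -2 - 1292 = -1294)
(889 + B) + 1503 = (889 - 1294) + 1503 = -405 + 1503 = 1098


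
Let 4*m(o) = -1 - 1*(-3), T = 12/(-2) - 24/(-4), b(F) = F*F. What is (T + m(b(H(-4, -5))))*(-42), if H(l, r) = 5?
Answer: -21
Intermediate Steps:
b(F) = F**2
T = 0 (T = 12*(-1/2) - 24*(-1/4) = -6 + 6 = 0)
m(o) = 1/2 (m(o) = (-1 - 1*(-3))/4 = (-1 + 3)/4 = (1/4)*2 = 1/2)
(T + m(b(H(-4, -5))))*(-42) = (0 + 1/2)*(-42) = (1/2)*(-42) = -21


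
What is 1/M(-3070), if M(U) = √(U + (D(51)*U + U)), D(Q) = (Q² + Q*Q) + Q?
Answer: -I*√645314/3226570 ≈ -0.00024897*I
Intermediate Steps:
D(Q) = Q + 2*Q² (D(Q) = (Q² + Q²) + Q = 2*Q² + Q = Q + 2*Q²)
M(U) = √5255*√U (M(U) = √(U + ((51*(1 + 2*51))*U + U)) = √(U + ((51*(1 + 102))*U + U)) = √(U + ((51*103)*U + U)) = √(U + (5253*U + U)) = √(U + 5254*U) = √(5255*U) = √5255*√U)
1/M(-3070) = 1/(√5255*√(-3070)) = 1/(√5255*(I*√3070)) = 1/(5*I*√645314) = -I*√645314/3226570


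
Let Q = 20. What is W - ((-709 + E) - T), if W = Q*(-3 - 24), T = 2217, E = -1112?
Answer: 3498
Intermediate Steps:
W = -540 (W = 20*(-3 - 24) = 20*(-27) = -540)
W - ((-709 + E) - T) = -540 - ((-709 - 1112) - 1*2217) = -540 - (-1821 - 2217) = -540 - 1*(-4038) = -540 + 4038 = 3498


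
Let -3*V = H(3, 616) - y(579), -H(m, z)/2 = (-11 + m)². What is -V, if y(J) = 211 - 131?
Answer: -208/3 ≈ -69.333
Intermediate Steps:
H(m, z) = -2*(-11 + m)²
y(J) = 80
V = 208/3 (V = -(-2*(-11 + 3)² - 1*80)/3 = -(-2*(-8)² - 80)/3 = -(-2*64 - 80)/3 = -(-128 - 80)/3 = -⅓*(-208) = 208/3 ≈ 69.333)
-V = -1*208/3 = -208/3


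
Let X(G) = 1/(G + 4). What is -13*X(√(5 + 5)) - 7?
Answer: -47/3 + 13*√10/6 ≈ -8.8151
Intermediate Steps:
X(G) = 1/(4 + G)
-13*X(√(5 + 5)) - 7 = -13/(4 + √(5 + 5)) - 7 = -13/(4 + √10) - 7 = -7 - 13/(4 + √10)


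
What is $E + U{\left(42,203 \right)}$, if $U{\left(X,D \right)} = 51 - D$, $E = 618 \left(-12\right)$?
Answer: $-7568$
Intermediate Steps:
$E = -7416$
$E + U{\left(42,203 \right)} = -7416 + \left(51 - 203\right) = -7416 - 152 = -7568$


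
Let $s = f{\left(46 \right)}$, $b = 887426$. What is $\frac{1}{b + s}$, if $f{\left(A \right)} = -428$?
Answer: $\frac{1}{886998} \approx 1.1274 \cdot 10^{-6}$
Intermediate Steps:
$s = -428$
$\frac{1}{b + s} = \frac{1}{887426 - 428} = \frac{1}{886998}$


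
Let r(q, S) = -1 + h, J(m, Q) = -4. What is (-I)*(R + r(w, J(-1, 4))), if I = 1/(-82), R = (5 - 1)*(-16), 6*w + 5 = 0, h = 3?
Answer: -31/41 ≈ -0.75610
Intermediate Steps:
w = -⅚ (w = -⅚ + (⅙)*0 = -⅚ + 0 = -⅚ ≈ -0.83333)
R = -64 (R = 4*(-16) = -64)
I = -1/82 ≈ -0.012195
r(q, S) = 2 (r(q, S) = -1 + 3 = 2)
(-I)*(R + r(w, J(-1, 4))) = (-1*(-1/82))*(-64 + 2) = (1/82)*(-62) = -31/41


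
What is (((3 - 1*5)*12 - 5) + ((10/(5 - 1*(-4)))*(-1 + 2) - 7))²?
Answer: 98596/81 ≈ 1217.2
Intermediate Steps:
(((3 - 1*5)*12 - 5) + ((10/(5 - 1*(-4)))*(-1 + 2) - 7))² = (((3 - 5)*12 - 5) + ((10/(5 + 4))*1 - 7))² = ((-2*12 - 5) + ((10/9)*1 - 7))² = ((-24 - 5) + ((10*(⅑))*1 - 7))² = (-29 + ((10/9)*1 - 7))² = (-29 + (10/9 - 7))² = (-29 - 53/9)² = (-314/9)² = 98596/81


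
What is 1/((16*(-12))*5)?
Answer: -1/960 ≈ -0.0010417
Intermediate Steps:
1/((16*(-12))*5) = 1/(-192*5) = 1/(-960) = -1/960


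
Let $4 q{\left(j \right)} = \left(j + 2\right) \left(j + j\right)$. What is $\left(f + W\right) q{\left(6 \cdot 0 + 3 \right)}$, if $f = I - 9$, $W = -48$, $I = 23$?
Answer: $-255$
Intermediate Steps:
$q{\left(j \right)} = \frac{j \left(2 + j\right)}{2}$ ($q{\left(j \right)} = \frac{\left(j + 2\right) \left(j + j\right)}{4} = \frac{\left(2 + j\right) 2 j}{4} = \frac{2 j \left(2 + j\right)}{4} = \frac{j \left(2 + j\right)}{2}$)
$f = 14$ ($f = 23 - 9 = 14$)
$\left(f + W\right) q{\left(6 \cdot 0 + 3 \right)} = \left(14 - 48\right) \frac{\left(6 \cdot 0 + 3\right) \left(2 + \left(6 \cdot 0 + 3\right)\right)}{2} = - 34 \frac{\left(0 + 3\right) \left(2 + \left(0 + 3\right)\right)}{2} = - 34 \cdot \frac{1}{2} \cdot 3 \left(2 + 3\right) = - 34 \cdot \frac{1}{2} \cdot 3 \cdot 5 = \left(-34\right) \frac{15}{2} = -255$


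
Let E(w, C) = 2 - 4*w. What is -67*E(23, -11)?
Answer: 6030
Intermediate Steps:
-67*E(23, -11) = -67*(2 - 4*23) = -67*(2 - 92) = -67*(-90) = 6030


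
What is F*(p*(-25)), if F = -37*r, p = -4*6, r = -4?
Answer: 88800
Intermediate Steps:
p = -24
F = 148 (F = -37*(-4) = 148)
F*(p*(-25)) = 148*(-24*(-25)) = 148*600 = 88800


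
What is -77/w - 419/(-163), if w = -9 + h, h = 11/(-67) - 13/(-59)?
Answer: 64427848/5762865 ≈ 11.180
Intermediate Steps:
h = 222/3953 (h = 11*(-1/67) - 13*(-1/59) = -11/67 + 13/59 = 222/3953 ≈ 0.056160)
w = -35355/3953 (w = -9 + 222/3953 = -35355/3953 ≈ -8.9438)
-77/w - 419/(-163) = -77/(-35355/3953) - 419/(-163) = -77*(-3953/35355) - 419*(-1/163) = 304381/35355 + 419/163 = 64427848/5762865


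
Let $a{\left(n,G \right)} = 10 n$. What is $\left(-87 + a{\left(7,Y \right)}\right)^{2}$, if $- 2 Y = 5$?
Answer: $289$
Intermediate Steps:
$Y = - \frac{5}{2}$ ($Y = \left(- \frac{1}{2}\right) 5 = - \frac{5}{2} \approx -2.5$)
$\left(-87 + a{\left(7,Y \right)}\right)^{2} = \left(-87 + 10 \cdot 7\right)^{2} = \left(-87 + 70\right)^{2} = \left(-17\right)^{2} = 289$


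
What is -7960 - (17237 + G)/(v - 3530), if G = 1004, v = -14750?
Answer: -145490559/18280 ≈ -7959.0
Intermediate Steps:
-7960 - (17237 + G)/(v - 3530) = -7960 - (17237 + 1004)/(-14750 - 3530) = -7960 - 18241/(-18280) = -7960 - 18241*(-1)/18280 = -7960 - 1*(-18241/18280) = -7960 + 18241/18280 = -145490559/18280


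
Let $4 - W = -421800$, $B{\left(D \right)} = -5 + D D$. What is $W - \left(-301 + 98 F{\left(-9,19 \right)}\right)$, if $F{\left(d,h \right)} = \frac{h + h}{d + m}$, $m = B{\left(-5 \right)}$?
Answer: $\frac{4639431}{11} \approx 4.2177 \cdot 10^{5}$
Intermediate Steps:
$B{\left(D \right)} = -5 + D^{2}$
$m = 20$ ($m = -5 + \left(-5\right)^{2} = -5 + 25 = 20$)
$F{\left(d,h \right)} = \frac{2 h}{20 + d}$ ($F{\left(d,h \right)} = \frac{h + h}{d + 20} = \frac{2 h}{20 + d}$)
$W = 421804$ ($W = 4 - -421800 = 4 + 421800 = 421804$)
$W - \left(-301 + 98 F{\left(-9,19 \right)}\right) = 421804 + \left(- 98 \cdot 2 \cdot 19 \frac{1}{20 - 9} + 301\right) = 421804 + \left(- 98 \cdot 2 \cdot 19 \cdot \frac{1}{11} + 301\right) = 421804 + \left(\left(-98\right) \frac{38}{11} + 301\right) = 421804 + \left(- \frac{3724}{11} + 301\right) = 421804 - \frac{413}{11} = \frac{4639431}{11}$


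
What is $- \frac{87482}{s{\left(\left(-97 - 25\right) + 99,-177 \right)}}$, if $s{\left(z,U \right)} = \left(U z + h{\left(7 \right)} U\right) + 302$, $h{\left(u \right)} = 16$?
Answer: $- \frac{87482}{1541} \approx -56.77$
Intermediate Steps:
$s{\left(z,U \right)} = 302 + 16 U + U z$ ($s{\left(z,U \right)} = \left(U z + 16 U\right) + 302 = \left(16 U + U z\right) + 302 = 302 + 16 U + U z$)
$- \frac{87482}{s{\left(\left(-97 - 25\right) + 99,-177 \right)}} = - \frac{87482}{302 + 16 \left(-177\right) - 177 \left(\left(-97 - 25\right) + 99\right)} = - \frac{87482}{302 - 2832 - 177 \left(-122 + 99\right)} = - \frac{87482}{302 - 2832 - -4071} = - \frac{87482}{302 - 2832 + 4071} = - \frac{87482}{1541}$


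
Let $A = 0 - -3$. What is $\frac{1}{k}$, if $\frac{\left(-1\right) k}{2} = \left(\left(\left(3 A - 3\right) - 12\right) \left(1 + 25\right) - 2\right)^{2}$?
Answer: $- \frac{1}{49928} \approx -2.0029 \cdot 10^{-5}$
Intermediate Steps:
$A = 3$ ($A = 0 + 3 = 3$)
$k = -49928$ ($k = - 2 \left(\left(\left(3 \cdot 3 - 3\right) - 12\right) \left(1 + 25\right) - 2\right)^{2} = - 2 \left(\left(\left(9 - 3\right) - 12\right) 26 - 2\right)^{2} = - 2 \left(\left(6 - 12\right) 26 - 2\right)^{2} = - 2 \left(\left(-6\right) 26 - 2\right)^{2} = - 2 \left(-156 - 2\right)^{2} = - 2 \left(-158\right)^{2} = \left(-2\right) 24964 = -49928$)
$\frac{1}{k} = \frac{1}{-49928} = - \frac{1}{49928}$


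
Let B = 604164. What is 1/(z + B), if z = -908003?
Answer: -1/303839 ≈ -3.2912e-6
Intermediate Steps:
1/(z + B) = 1/(-908003 + 604164) = 1/(-303839) = -1/303839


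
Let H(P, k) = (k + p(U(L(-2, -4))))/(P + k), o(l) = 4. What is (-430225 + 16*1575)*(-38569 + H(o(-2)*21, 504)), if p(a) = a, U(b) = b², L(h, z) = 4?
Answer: 2296294502825/147 ≈ 1.5621e+10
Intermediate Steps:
H(P, k) = (16 + k)/(P + k) (H(P, k) = (k + 4²)/(P + k) = (k + 16)/(P + k) = (16 + k)/(P + k))
(-430225 + 16*1575)*(-38569 + H(o(-2)*21, 504)) = (-430225 + 16*1575)*(-38569 + (16 + 504)/(4*21 + 504)) = (-430225 + 25200)*(-38569 + 520/(84 + 504)) = -405025*(-38569 + 520/588) = -405025*(-38569 + (1/588)*520) = -405025*(-38569 + 130/147) = -405025*(-5669513/147) = 2296294502825/147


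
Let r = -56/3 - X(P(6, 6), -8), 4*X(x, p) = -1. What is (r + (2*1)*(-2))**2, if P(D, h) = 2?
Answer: 72361/144 ≈ 502.51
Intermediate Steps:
X(x, p) = -1/4 (X(x, p) = (1/4)*(-1) = -1/4)
r = -221/12 (r = -56/3 - 1*(-1/4) = -56*1/3 + 1/4 = -56/3 + 1/4 = -221/12 ≈ -18.417)
(r + (2*1)*(-2))**2 = (-221/12 + (2*1)*(-2))**2 = (-221/12 + 2*(-2))**2 = (-221/12 - 4)**2 = (-269/12)**2 = 72361/144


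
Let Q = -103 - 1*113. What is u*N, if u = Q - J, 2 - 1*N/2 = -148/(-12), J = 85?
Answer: 18662/3 ≈ 6220.7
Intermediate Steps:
Q = -216 (Q = -103 - 113 = -216)
N = -62/3 (N = 4 - (-296)/(-12) = 4 - (-296)*(-1)/12 = 4 - 2*37/3 = 4 - 74/3 = -62/3 ≈ -20.667)
u = -301 (u = -216 - 1*85 = -216 - 85 = -301)
u*N = -301*(-62/3) = 18662/3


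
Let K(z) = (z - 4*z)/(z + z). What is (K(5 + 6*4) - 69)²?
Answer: 19881/4 ≈ 4970.3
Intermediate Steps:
K(z) = -3/2 (K(z) = (-3*z)/((2*z)) = (-3*z)*(1/(2*z)) = -3/2)
(K(5 + 6*4) - 69)² = (-3/2 - 69)² = (-141/2)² = 19881/4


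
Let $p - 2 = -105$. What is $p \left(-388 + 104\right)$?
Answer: $29252$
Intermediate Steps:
$p = -103$ ($p = 2 - 105 = -103$)
$p \left(-388 + 104\right) = - 103 \left(-388 + 104\right) = \left(-103\right) \left(-284\right) = 29252$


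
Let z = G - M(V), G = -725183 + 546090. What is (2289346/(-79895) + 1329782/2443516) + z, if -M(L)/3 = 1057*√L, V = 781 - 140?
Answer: -17484433472766953/97612355410 + 3171*√641 ≈ -98838.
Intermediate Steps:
V = 641
M(L) = -3171*√L
G = -179093
z = -179093 + 3171*√641 (z = -179093 - (-3171)*√641 = -179093 + 3171*√641 ≈ -98810.)
(2289346/(-79895) + 1329782/2443516) + z = (2289346/(-79895) + 1329782/2443516) + (-179093 + 3171*√641) = (2289346*(-1/79895) + 1329782*(1/2443516)) + (-179093 + 3171*√641) = (-2289346/79895 + 664891/1221758) + (-179093 + 3171*√641) = -2743905323823/97612355410 + (-179093 + 3171*√641) = -17484433472766953/97612355410 + 3171*√641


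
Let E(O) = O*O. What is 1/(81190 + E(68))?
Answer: 1/85814 ≈ 1.1653e-5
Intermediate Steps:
E(O) = O**2
1/(81190 + E(68)) = 1/(81190 + 68**2) = 1/(81190 + 4624) = 1/85814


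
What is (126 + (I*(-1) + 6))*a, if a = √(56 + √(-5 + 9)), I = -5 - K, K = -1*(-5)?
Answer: 142*√58 ≈ 1081.4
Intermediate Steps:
K = 5
I = -10 (I = -5 - 1*5 = -5 - 5 = -10)
a = √58 (a = √(56 + √4) = √(56 + 2) = √58 ≈ 7.6158)
(126 + (I*(-1) + 6))*a = (126 + (-10*(-1) + 6))*√58 = (126 + (10 + 6))*√58 = (126 + 16)*√58 = 142*√58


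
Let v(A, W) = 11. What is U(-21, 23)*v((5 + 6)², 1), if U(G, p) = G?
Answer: -231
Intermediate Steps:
U(-21, 23)*v((5 + 6)², 1) = -21*11 = -231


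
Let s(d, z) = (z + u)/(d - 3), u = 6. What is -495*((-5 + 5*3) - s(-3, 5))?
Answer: -11715/2 ≈ -5857.5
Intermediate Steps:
s(d, z) = (6 + z)/(-3 + d) (s(d, z) = (z + 6)/(d - 3) = (6 + z)/(-3 + d))
-495*((-5 + 5*3) - s(-3, 5)) = -495*((-5 + 5*3) - (6 + 5)/(-3 - 3)) = -495*((-5 + 15) - 11/(-6)) = -495*(10 - (-1)*11/6) = -495*(10 - 1*(-11/6)) = -495*(10 + 11/6) = -495*71/6 = -11715/2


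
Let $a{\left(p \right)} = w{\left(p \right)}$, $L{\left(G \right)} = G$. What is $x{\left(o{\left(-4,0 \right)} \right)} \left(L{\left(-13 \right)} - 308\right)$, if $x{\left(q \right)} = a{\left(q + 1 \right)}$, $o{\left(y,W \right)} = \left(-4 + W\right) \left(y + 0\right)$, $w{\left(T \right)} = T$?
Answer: $-5457$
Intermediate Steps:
$a{\left(p \right)} = p$
$o{\left(y,W \right)} = y \left(-4 + W\right)$ ($o{\left(y,W \right)} = \left(-4 + W\right) y = y \left(-4 + W\right)$)
$x{\left(q \right)} = 1 + q$ ($x{\left(q \right)} = q + 1 = 1 + q$)
$x{\left(o{\left(-4,0 \right)} \right)} \left(L{\left(-13 \right)} - 308\right) = \left(1 - 4 \left(-4 + 0\right)\right) \left(-13 - 308\right) = \left(1 - -16\right) \left(-13 - 308\right) = \left(1 + 16\right) \left(-321\right) = 17 \left(-321\right) = -5457$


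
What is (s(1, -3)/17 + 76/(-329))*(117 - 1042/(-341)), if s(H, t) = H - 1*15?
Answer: -241458222/1907213 ≈ -126.60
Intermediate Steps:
s(H, t) = -15 + H (s(H, t) = H - 15 = -15 + H)
(s(1, -3)/17 + 76/(-329))*(117 - 1042/(-341)) = ((-15 + 1)/17 + 76/(-329))*(117 - 1042/(-341)) = (-14*1/17 + 76*(-1/329))*(117 - 1042*(-1/341)) = (-14/17 - 76/329)*(117 + 1042/341) = -5898/5593*40939/341 = -241458222/1907213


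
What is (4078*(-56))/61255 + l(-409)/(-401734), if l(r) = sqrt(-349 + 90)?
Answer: -228368/61255 - I*sqrt(259)/401734 ≈ -3.7282 - 4.006e-5*I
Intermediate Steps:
l(r) = I*sqrt(259) (l(r) = sqrt(-259) = I*sqrt(259))
(4078*(-56))/61255 + l(-409)/(-401734) = (4078*(-56))/61255 + (I*sqrt(259))/(-401734) = -228368*1/61255 + (I*sqrt(259))*(-1/401734) = -228368/61255 - I*sqrt(259)/401734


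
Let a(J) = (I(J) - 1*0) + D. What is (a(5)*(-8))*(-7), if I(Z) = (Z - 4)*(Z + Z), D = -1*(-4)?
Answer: 784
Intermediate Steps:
D = 4
I(Z) = 2*Z*(-4 + Z) (I(Z) = (-4 + Z)*(2*Z) = 2*Z*(-4 + Z))
a(J) = 4 + 2*J*(-4 + J) (a(J) = (2*J*(-4 + J) - 1*0) + 4 = (2*J*(-4 + J) + 0) + 4 = 2*J*(-4 + J) + 4 = 4 + 2*J*(-4 + J))
(a(5)*(-8))*(-7) = ((4 + 2*5*(-4 + 5))*(-8))*(-7) = ((4 + 2*5*1)*(-8))*(-7) = ((4 + 10)*(-8))*(-7) = (14*(-8))*(-7) = -112*(-7) = 784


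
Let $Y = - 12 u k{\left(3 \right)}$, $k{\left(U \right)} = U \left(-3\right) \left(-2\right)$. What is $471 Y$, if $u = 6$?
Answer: $-610416$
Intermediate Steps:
$k{\left(U \right)} = 6 U$ ($k{\left(U \right)} = - 3 U \left(-2\right) = 6 U$)
$Y = -1296$ ($Y = \left(-12\right) 6 \cdot 6 \cdot 3 = \left(-72\right) 18 = -1296$)
$471 Y = 471 \left(-1296\right) = -610416$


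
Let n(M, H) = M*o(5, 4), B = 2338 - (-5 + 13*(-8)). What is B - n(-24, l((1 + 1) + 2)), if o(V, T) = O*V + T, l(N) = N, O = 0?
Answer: 2543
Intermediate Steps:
o(V, T) = T (o(V, T) = 0*V + T = 0 + T = T)
B = 2447 (B = 2338 - (-5 - 104) = 2338 - 1*(-109) = 2338 + 109 = 2447)
n(M, H) = 4*M (n(M, H) = M*4 = 4*M)
B - n(-24, l((1 + 1) + 2)) = 2447 - 4*(-24) = 2447 - 1*(-96) = 2447 + 96 = 2543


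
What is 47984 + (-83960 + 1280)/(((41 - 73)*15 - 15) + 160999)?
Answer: 962692657/20063 ≈ 47984.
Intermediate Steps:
47984 + (-83960 + 1280)/(((41 - 73)*15 - 15) + 160999) = 47984 - 82680/((-32*15 - 15) + 160999) = 47984 - 82680/((-480 - 15) + 160999) = 47984 - 82680/(-495 + 160999) = 47984 - 82680/160504 = 47984 - 82680*1/160504 = 47984 - 10335/20063 = 962692657/20063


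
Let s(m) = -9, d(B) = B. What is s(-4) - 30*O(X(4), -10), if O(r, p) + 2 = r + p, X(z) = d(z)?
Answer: 231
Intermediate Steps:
X(z) = z
O(r, p) = -2 + p + r (O(r, p) = -2 + (r + p) = -2 + (p + r) = -2 + p + r)
s(-4) - 30*O(X(4), -10) = -9 - 30*(-2 - 10 + 4) = -9 - 30*(-8) = -9 + 240 = 231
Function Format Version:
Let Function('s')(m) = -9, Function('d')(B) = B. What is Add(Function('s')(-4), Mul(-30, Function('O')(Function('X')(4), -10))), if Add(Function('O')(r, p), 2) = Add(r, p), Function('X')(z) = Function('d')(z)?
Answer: 231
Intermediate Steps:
Function('X')(z) = z
Function('O')(r, p) = Add(-2, p, r) (Function('O')(r, p) = Add(-2, Add(r, p)) = Add(-2, Add(p, r)) = Add(-2, p, r))
Add(Function('s')(-4), Mul(-30, Function('O')(Function('X')(4), -10))) = Add(-9, Mul(-30, Add(-2, -10, 4))) = Add(-9, Mul(-30, -8)) = Add(-9, 240) = 231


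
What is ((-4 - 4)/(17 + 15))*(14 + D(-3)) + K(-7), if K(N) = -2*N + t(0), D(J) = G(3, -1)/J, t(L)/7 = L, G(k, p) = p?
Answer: 125/12 ≈ 10.417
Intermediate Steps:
t(L) = 7*L
D(J) = -1/J
K(N) = -2*N (K(N) = -2*N + 7*0 = -2*N + 0 = -2*N)
((-4 - 4)/(17 + 15))*(14 + D(-3)) + K(-7) = ((-4 - 4)/(17 + 15))*(14 - 1/(-3)) - 2*(-7) = (-8/32)*(14 - 1*(-⅓)) + 14 = (-8*1/32)*(14 + ⅓) + 14 = -¼*43/3 + 14 = -43/12 + 14 = 125/12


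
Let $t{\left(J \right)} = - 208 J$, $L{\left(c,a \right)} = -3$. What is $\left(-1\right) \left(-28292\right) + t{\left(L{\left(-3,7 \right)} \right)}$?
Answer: $28916$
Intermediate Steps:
$\left(-1\right) \left(-28292\right) + t{\left(L{\left(-3,7 \right)} \right)} = \left(-1\right) \left(-28292\right) - -624 = 28292 + 624 = 28916$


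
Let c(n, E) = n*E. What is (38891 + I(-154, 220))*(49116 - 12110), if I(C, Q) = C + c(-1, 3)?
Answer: 1433390404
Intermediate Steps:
c(n, E) = E*n
I(C, Q) = -3 + C (I(C, Q) = C + 3*(-1) = C - 3 = -3 + C)
(38891 + I(-154, 220))*(49116 - 12110) = (38891 + (-3 - 154))*(49116 - 12110) = (38891 - 157)*37006 = 38734*37006 = 1433390404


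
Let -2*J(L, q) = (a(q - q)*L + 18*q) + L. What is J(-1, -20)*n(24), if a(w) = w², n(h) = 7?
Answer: 2527/2 ≈ 1263.5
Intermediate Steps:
J(L, q) = -9*q - L/2 (J(L, q) = -(((q - q)²*L + 18*q) + L)/2 = -((0²*L + 18*q) + L)/2 = -((0*L + 18*q) + L)/2 = -((0 + 18*q) + L)/2 = -(18*q + L)/2 = -(L + 18*q)/2 = -9*q - L/2)
J(-1, -20)*n(24) = (-9*(-20) - ½*(-1))*7 = (180 + ½)*7 = (361/2)*7 = 2527/2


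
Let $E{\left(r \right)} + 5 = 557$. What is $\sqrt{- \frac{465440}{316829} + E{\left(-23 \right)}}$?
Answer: $\frac{2 \sqrt{13815658680818}}{316829} \approx 23.463$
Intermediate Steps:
$E{\left(r \right)} = 552$ ($E{\left(r \right)} = -5 + 557 = 552$)
$\sqrt{- \frac{465440}{316829} + E{\left(-23 \right)}} = \sqrt{- \frac{465440}{316829} + 552} = \sqrt{\frac{174424168}{316829}} = \frac{2 \sqrt{13815658680818}}{316829}$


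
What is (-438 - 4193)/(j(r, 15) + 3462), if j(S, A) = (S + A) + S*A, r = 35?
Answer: -421/367 ≈ -1.1471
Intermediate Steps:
j(S, A) = A + S + A*S (j(S, A) = (A + S) + A*S = A + S + A*S)
(-438 - 4193)/(j(r, 15) + 3462) = (-438 - 4193)/((15 + 35 + 15*35) + 3462) = -4631/((15 + 35 + 525) + 3462) = -4631/(575 + 3462) = -4631/4037 = -4631*1/4037 = -421/367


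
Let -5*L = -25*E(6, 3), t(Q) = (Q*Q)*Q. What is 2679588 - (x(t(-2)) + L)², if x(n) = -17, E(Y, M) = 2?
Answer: 2679539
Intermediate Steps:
t(Q) = Q³ (t(Q) = Q²*Q = Q³)
L = 10 (L = -(-5)*2 = -⅕*(-50) = 10)
2679588 - (x(t(-2)) + L)² = 2679588 - (-17 + 10)² = 2679588 - 1*(-7)² = 2679588 - 1*49 = 2679588 - 49 = 2679539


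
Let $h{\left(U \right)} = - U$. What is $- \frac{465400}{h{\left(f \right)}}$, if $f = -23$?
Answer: $- \frac{465400}{23} \approx -20235.0$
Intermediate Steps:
$- \frac{465400}{h{\left(f \right)}} = - \frac{465400}{\left(-1\right) \left(-23\right)} = - \frac{465400}{23}$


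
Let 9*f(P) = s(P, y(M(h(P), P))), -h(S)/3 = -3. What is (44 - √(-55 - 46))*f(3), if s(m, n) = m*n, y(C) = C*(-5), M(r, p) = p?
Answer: -220 + 5*I*√101 ≈ -220.0 + 50.249*I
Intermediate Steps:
h(S) = 9 (h(S) = -3*(-3) = 9)
y(C) = -5*C
f(P) = -5*P²/9 (f(P) = (P*(-5*P))/9 = (-5*P²)/9 = -5*P²/9)
(44 - √(-55 - 46))*f(3) = (44 - √(-55 - 46))*(-5/9*3²) = (44 - √(-101))*(-5/9*9) = (44 - I*√101)*(-5) = -220 + 5*I*√101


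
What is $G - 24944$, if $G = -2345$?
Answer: $-27289$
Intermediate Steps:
$G - 24944 = -2345 - 24944 = -27289$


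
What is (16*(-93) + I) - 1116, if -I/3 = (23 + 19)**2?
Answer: -7896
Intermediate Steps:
I = -5292 (I = -3*(23 + 19)**2 = -3*42**2 = -3*1764 = -5292)
(16*(-93) + I) - 1116 = (16*(-93) - 5292) - 1116 = (-1488 - 5292) - 1116 = -6780 - 1116 = -7896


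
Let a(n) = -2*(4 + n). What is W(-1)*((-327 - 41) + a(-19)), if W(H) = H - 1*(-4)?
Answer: -1014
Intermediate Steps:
a(n) = -8 - 2*n
W(H) = 4 + H (W(H) = H + 4 = 4 + H)
W(-1)*((-327 - 41) + a(-19)) = (4 - 1)*((-327 - 41) + (-8 - 2*(-19))) = 3*(-368 + (-8 + 38)) = 3*(-368 + 30) = 3*(-338) = -1014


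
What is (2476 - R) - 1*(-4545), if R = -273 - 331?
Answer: 7625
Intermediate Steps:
R = -604
(2476 - R) - 1*(-4545) = (2476 - 1*(-604)) - 1*(-4545) = (2476 + 604) + 4545 = 3080 + 4545 = 7625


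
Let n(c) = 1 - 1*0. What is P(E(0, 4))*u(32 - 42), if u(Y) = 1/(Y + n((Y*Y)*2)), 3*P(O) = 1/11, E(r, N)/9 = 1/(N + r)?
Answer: -1/297 ≈ -0.0033670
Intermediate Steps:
E(r, N) = 9/(N + r)
n(c) = 1 (n(c) = 1 + 0 = 1)
P(O) = 1/33 (P(O) = (1/3)/11 = (1/3)*(1/11) = 1/33)
u(Y) = 1/(1 + Y) (u(Y) = 1/(Y + 1) = 1/(1 + Y))
P(E(0, 4))*u(32 - 42) = 1/(33*(1 + (32 - 42))) = 1/(33*(1 - 10)) = (1/33)/(-9) = (1/33)*(-1/9) = -1/297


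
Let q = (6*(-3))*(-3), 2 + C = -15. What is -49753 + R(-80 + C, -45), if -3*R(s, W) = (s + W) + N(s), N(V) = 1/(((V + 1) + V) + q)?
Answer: -20727262/417 ≈ -49706.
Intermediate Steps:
C = -17 (C = -2 - 15 = -17)
q = 54 (q = -18*(-3) = 54)
N(V) = 1/(55 + 2*V) (N(V) = 1/(((V + 1) + V) + 54) = 1/(((1 + V) + V) + 54) = 1/((1 + 2*V) + 54) = 1/(55 + 2*V))
R(s, W) = -W/3 - s/3 - 1/(3*(55 + 2*s)) (R(s, W) = -((s + W) + 1/(55 + 2*s))/3 = -((W + s) + 1/(55 + 2*s))/3 = -(W + s + 1/(55 + 2*s))/3 = -W/3 - s/3 - 1/(3*(55 + 2*s)))
-49753 + R(-80 + C, -45) = -49753 + (-1 + (55 + 2*(-80 - 17))*(-1*(-45) - (-80 - 17)))/(3*(55 + 2*(-80 - 17))) = -49753 + (-1 + (55 + 2*(-97))*(45 - 1*(-97)))/(3*(55 + 2*(-97))) = -49753 + (-1 + (55 - 194)*(45 + 97))/(3*(55 - 194)) = -49753 + (⅓)*(-1 - 139*142)/(-139) = -49753 + (⅓)*(-1/139)*(-1 - 19738) = -49753 + (⅓)*(-1/139)*(-19739) = -49753 + 19739/417 = -20727262/417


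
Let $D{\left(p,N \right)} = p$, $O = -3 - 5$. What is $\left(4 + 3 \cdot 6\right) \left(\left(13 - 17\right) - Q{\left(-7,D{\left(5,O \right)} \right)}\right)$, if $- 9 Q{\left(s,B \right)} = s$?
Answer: $- \frac{946}{9} \approx -105.11$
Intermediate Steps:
$O = -8$ ($O = -3 - 5 = -8$)
$Q{\left(s,B \right)} = - \frac{s}{9}$
$\left(4 + 3 \cdot 6\right) \left(\left(13 - 17\right) - Q{\left(-7,D{\left(5,O \right)} \right)}\right) = \left(4 + 3 \cdot 6\right) \left(\left(13 - 17\right) - \left(- \frac{1}{9}\right) \left(-7\right)\right) = \left(4 + 18\right) \left(-4 - \frac{7}{9}\right) = 22 \left(-4 - \frac{7}{9}\right) = 22 \left(- \frac{43}{9}\right) = - \frac{946}{9}$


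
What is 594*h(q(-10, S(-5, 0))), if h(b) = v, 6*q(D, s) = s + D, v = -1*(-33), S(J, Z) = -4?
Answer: 19602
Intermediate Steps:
v = 33
q(D, s) = D/6 + s/6 (q(D, s) = (s + D)/6 = (D + s)/6 = D/6 + s/6)
h(b) = 33
594*h(q(-10, S(-5, 0))) = 594*33 = 19602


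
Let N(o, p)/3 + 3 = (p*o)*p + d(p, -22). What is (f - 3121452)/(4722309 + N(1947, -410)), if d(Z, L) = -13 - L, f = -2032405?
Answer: -5153857/986594427 ≈ -0.0052239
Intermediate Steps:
N(o, p) = 18 + 3*o*p**2 (N(o, p) = -9 + 3*((p*o)*p + (-13 - 1*(-22))) = -9 + 3*((o*p)*p + (-13 + 22)) = -9 + 3*(o*p**2 + 9) = -9 + 3*(9 + o*p**2) = -9 + (27 + 3*o*p**2) = 18 + 3*o*p**2)
(f - 3121452)/(4722309 + N(1947, -410)) = (-2032405 - 3121452)/(4722309 + (18 + 3*1947*(-410)**2)) = -5153857/(4722309 + (18 + 3*1947*168100)) = -5153857/(4722309 + (18 + 981872100)) = -5153857/(4722309 + 981872118) = -5153857/986594427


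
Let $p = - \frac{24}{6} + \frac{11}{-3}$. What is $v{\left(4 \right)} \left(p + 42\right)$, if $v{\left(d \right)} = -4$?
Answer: $- \frac{412}{3} \approx -137.33$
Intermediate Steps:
$p = - \frac{23}{3}$ ($p = \left(-24\right) \frac{1}{6} + 11 \left(- \frac{1}{3}\right) = -4 - \frac{11}{3} = - \frac{23}{3} \approx -7.6667$)
$v{\left(4 \right)} \left(p + 42\right) = - 4 \left(- \frac{23}{3} + 42\right) = \left(-4\right) \frac{103}{3} = - \frac{412}{3}$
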